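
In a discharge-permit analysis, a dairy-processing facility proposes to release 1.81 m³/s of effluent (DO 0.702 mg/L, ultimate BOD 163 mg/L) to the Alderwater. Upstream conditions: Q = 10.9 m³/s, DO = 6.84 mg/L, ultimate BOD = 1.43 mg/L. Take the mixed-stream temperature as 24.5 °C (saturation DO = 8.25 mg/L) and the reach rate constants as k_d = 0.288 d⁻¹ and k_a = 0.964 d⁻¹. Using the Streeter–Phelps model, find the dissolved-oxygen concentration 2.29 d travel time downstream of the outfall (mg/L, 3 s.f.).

DO ≈ 3.76 mg/L

Mixed DO = (10.9×6.84 + 1.81×0.702)/(10.9+1.81) = 75.83/12.71 = 5.966 mg/L.
Mixed L₀ = (10.9×1.43 + 1.81×163)/(12.71) = 310.6/12.71 = 24.44 mg/L.
Initial deficit D₀ = C_s − DO₀ = 8.25 − 5.966 = 2.284 mg/L.
D(2.29) = [0.288×24.44/(0.964−0.288)](e^(−0.288×2.29) − e^(−0.964×2.29)) + 2.284 e^(−0.964×2.29)
= 10.41 × (0.5171 − 0.1100) + 2.284 × 0.1100 = 4.490 mg/L.
DO = 8.25 − 4.490 = 3.760 mg/L.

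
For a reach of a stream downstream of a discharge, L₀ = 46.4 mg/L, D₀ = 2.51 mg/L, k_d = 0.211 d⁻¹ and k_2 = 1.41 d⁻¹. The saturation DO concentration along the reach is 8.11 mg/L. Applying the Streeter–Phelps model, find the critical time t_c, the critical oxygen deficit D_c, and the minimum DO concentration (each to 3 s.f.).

t_c ≈ 1.28 d; D_c ≈ 5.30 mg/L; min DO ≈ 2.81 mg/L

With k_2/k_d = 6.682 and 1 − D₀(k_2−k_d)/(k_d L₀) = 0.6926,
t_c = ln(6.682 × 0.6926) / (1.41 − 0.211) = ln(4.628) / 1.199 = 1.532/1.199 = 1.278 d.
L(t_c) = L₀ e^(−k_d t_c) = 46.4 × 0.7637 = 35.43 mg/L, and at the critical point k_2 D_c = k_d L, so D_c = (0.211/1.41) × 35.43 = 5.302 mg/L.
Minimum DO = C_s − D_c = 8.11 − 5.302 = 2.808 mg/L.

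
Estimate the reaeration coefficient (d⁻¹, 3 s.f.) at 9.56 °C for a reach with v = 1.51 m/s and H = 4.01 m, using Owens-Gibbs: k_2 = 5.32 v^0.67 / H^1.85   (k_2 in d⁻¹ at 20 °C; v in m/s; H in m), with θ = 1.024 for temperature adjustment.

k_2 ≈ 0.419 d⁻¹

k_2(20) = 5.32 × 1.51^0.67 / 4.01^1.85 = 5.32 × 1.318 / 13.06 = 0.5370 d⁻¹.
k_2(9.56) = 0.5370 × 1.024^(9.56−20) = 0.5370 × 0.7807 = 0.4193 d⁻¹.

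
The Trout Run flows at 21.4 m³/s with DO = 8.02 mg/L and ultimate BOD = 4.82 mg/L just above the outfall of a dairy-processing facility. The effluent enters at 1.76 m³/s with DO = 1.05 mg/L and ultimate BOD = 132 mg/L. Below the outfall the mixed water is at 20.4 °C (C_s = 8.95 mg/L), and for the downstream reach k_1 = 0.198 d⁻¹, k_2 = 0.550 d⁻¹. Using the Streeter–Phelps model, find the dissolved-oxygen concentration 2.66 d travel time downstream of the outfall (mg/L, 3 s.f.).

Mixed DO = (21.4×8.02 + 1.76×1.05)/(21.4+1.76) = 173.5/23.16 = 7.490 mg/L.
Mixed L₀ = (21.4×4.82 + 1.76×132)/(23.16) = 335.5/23.16 = 14.48 mg/L.
Initial deficit D₀ = C_s − DO₀ = 8.95 − 7.490 = 1.460 mg/L.
D(2.66) = [0.198×14.48/(0.550−0.198)](e^(−0.198×2.66) − e^(−0.550×2.66)) + 1.460 e^(−0.550×2.66)
= 8.148 × (0.5906 − 0.2315) + 1.460 × 0.2315 = 3.263 mg/L.
DO = 8.95 − 3.263 = 5.687 mg/L.

DO ≈ 5.69 mg/L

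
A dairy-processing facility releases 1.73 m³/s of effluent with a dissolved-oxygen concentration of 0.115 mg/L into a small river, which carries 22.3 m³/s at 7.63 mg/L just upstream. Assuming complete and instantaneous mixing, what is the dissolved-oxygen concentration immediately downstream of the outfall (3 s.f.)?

Flow-weighted mixing: C = (Q_r C_r + Q_w C_w)/(Q_r + Q_w)
= (22.3×7.63 + 1.73×0.115)/(22.3 + 1.73) = 170.3/24.03 = 7.089 mg/L.

7.09 mg/L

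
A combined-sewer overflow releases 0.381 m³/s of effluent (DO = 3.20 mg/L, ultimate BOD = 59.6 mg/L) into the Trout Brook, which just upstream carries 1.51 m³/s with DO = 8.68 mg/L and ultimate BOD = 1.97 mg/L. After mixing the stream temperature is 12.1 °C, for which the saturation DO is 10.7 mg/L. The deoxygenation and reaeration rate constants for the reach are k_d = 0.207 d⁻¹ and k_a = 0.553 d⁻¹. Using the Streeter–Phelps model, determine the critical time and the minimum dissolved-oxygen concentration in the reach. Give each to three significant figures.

Mixed DO = (1.51×8.68 + 0.381×3.20)/(1.51+0.381) = 14.33/1.891 = 7.576 mg/L.
Mixed L₀ = (1.51×1.97 + 0.381×59.6)/(1.891) = 25.68/1.891 = 13.58 mg/L.
Initial deficit D₀ = C_s − DO₀ = 10.7 − 7.576 = 3.124 mg/L.
t_c = (1/0.3460) ln[(0.553/0.207)(1 − 3.124×0.3460/(0.207×13.58))] = 2.890 × ln(1.644) = 1.437 d.
D_c = (0.207/0.553) × 13.58 × e^(−0.207×1.437) = 0.3743 × 13.58 × 0.7426 = 3.775 mg/L.
Minimum DO = 10.7 − 3.775 = 6.925 mg/L.

t_c ≈ 1.44 d; minimum DO ≈ 6.92 mg/L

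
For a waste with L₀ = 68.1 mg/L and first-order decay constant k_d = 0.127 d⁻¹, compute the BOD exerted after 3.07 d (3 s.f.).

y ≈ 22.0 mg/L

y_t = L₀(1 − e^(−k_d t)) = 68.1 × (1 − e^(−0.127×3.07))
= 68.1 × (1 − 0.6771) = 68.1 × 0.3229 = 21.99 mg/L.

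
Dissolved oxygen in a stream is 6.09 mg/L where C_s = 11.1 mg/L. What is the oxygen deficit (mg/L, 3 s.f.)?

D ≈ 5.01 mg/L

D = C_s − C = 11.1 − 6.09 = 5.01 mg/L.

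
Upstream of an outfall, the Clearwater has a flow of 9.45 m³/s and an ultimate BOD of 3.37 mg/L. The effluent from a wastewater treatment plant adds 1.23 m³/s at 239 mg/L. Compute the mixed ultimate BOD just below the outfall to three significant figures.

30.5 mg/L

Flow-weighted mixing: C = (Q_r C_r + Q_w C_w)/(Q_r + Q_w)
= (9.45×3.37 + 1.23×239)/(9.45 + 1.23) = 325.8/10.68 = 30.51 mg/L.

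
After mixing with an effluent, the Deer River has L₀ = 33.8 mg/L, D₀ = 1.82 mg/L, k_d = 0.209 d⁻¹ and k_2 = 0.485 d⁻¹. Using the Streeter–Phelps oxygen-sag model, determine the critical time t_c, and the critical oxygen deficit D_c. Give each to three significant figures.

t_c ≈ 2.78 d; D_c ≈ 8.14 mg/L

At the critical point dD/dt = 0, so k_d L₀ e^(−k_d t) = k_2 D. Substituting D(t) from the Streeter–Phelps equation and solving for t gives
t_c = ln[(k_2/k_d)(1 − D₀(k_2−k_d)/(k_d L₀))] / (k_2−k_d).
Here k_2−k_d = 0.2760 d⁻¹ and 1 − D₀(k_2−k_d)/(k_d L₀) = 1 − 1.82×0.2760/(0.209×33.8) = 0.9289, so
t_c = ln(2.321 × 0.9289) / 0.2760 = 0.7681 / 0.2760 = 2.783 d.
D_c = (k_d/k_2) L₀ e^(−k_d t_c) = (0.209/0.485) × 33.8 × e^(−0.209×2.783) = 0.4309 × 33.8 × 0.5590 = 8.142 mg/L.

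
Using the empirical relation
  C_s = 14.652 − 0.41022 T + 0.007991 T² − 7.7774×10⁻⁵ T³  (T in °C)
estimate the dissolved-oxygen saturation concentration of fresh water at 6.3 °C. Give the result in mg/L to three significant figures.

C_s = 14.652 − 0.41022×6.3 + 0.007991×6.3² − 7.7774×10⁻⁵×6.3³ = 12.37 mg/L.

C_s ≈ 12.4 mg/L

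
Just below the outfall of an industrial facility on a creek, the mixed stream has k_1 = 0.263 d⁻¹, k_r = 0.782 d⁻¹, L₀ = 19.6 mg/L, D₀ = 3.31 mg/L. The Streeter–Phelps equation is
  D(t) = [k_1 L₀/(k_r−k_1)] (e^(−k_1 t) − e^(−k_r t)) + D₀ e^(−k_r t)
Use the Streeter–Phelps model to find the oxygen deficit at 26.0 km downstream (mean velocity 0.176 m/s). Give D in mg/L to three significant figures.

Travel time t = x/v = 26.0 km / (0.176 m/s) = 26000 m / 0.176 m/s = 147700 s = 1.710 d.
k_1 L₀/(k_r−k_1) = 0.263×19.6/(0.782−0.263) = 5.155/0.5190 = 9.932 mg/L.
e^(−k_1 t) = e^(−0.263×1.710) = 0.6378; e^(−k_r t) = e^(−0.782×1.710) = 0.2626.
D = 9.932 × (0.6378 − 0.2626) + 3.31 × 0.2626 = 3.727 + 0.8693 = 4.596 mg/L.

D ≈ 4.60 mg/L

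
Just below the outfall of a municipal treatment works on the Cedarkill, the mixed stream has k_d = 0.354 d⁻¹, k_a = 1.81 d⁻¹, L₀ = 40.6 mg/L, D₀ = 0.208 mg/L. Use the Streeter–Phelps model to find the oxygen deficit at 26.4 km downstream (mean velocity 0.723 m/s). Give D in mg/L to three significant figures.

D ≈ 4.00 mg/L

Travel time t = x/v = 26.4 km / (0.723 m/s) = 26400 m / 0.723 m/s = 36510 s = 0.4226 d.
k_d L₀/(k_a−k_d) = 0.354×40.6/(1.81−0.354) = 14.37/1.456 = 9.871 mg/L.
e^(−k_d t) = e^(−0.354×0.4226) = 0.8610; e^(−k_a t) = e^(−1.81×0.4226) = 0.4654.
D = 9.871 × (0.8610 − 0.4654) + 0.208 × 0.4654 = 3.906 + 0.09679 = 4.003 mg/L.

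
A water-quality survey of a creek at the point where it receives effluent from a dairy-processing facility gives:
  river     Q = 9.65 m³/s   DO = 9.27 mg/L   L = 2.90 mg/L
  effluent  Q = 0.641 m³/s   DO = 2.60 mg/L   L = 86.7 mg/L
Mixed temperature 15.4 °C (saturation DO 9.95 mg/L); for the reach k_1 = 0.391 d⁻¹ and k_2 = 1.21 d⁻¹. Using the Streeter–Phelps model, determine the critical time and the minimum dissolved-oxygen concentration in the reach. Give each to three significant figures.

Mixed DO = (9.65×9.27 + 0.641×2.60)/(9.65+0.641) = 91.12/10.29 = 8.855 mg/L.
Mixed L₀ = (9.65×2.90 + 0.641×86.7)/(10.29) = 83.56/10.29 = 8.120 mg/L.
Initial deficit D₀ = C_s − DO₀ = 9.95 − 8.855 = 1.095 mg/L.
t_c = (1/0.8190) ln[(1.21/0.391)(1 − 1.095×0.8190/(0.391×8.120))] = 1.221 × ln(2.220) = 0.9738 d.
D_c = (0.391/1.21) × 8.120 × e^(−0.391×0.9738) = 0.3231 × 8.120 × 0.6833 = 1.793 mg/L.
Minimum DO = 9.95 − 1.793 = 8.157 mg/L.

t_c ≈ 0.974 d; minimum DO ≈ 8.16 mg/L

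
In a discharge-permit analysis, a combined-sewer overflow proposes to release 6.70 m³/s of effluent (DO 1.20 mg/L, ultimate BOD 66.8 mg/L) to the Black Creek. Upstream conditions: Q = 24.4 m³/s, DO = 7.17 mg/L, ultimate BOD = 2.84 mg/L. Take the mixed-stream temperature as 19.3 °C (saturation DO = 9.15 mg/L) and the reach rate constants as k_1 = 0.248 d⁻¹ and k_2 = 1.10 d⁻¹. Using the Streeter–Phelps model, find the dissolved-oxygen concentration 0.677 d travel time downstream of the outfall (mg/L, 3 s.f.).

DO ≈ 5.81 mg/L

Mixed DO = (24.4×7.17 + 6.70×1.20)/(24.4+6.70) = 183.0/31.10 = 5.884 mg/L.
Mixed L₀ = (24.4×2.84 + 6.70×66.8)/(31.10) = 516.9/31.10 = 16.62 mg/L.
Initial deficit D₀ = C_s − DO₀ = 9.15 − 5.884 = 3.266 mg/L.
D(0.677) = [0.248×16.62/(1.10−0.248)](e^(−0.248×0.677) − e^(−1.10×0.677)) + 3.266 e^(−1.10×0.677)
= 4.838 × (0.8454 − 0.4749) + 3.266 × 0.4749 = 3.344 mg/L.
DO = 9.15 − 3.344 = 5.806 mg/L.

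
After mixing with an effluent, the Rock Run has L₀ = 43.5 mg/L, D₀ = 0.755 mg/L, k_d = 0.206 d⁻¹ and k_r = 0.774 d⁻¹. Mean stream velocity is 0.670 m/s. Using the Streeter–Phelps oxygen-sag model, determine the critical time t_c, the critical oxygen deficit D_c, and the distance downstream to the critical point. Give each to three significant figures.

t_c ≈ 2.24 d; D_c ≈ 7.29 mg/L; x_c ≈ 130 km

t_c = [1/(k_r−k_d)] ln[(k_r/k_d)(1 − D₀(k_r−k_d)/(k_d L₀))]
= [1/(0.774−0.206)] ln[(0.774/0.206)(1 − 0.755×0.5680/(0.206×43.5))]
= (1/0.5680) ln[3.757 × 0.9521] = 1.761 × ln(3.577) = 1.761 × 1.275 = 2.244 d.
D_c = (k_d/k_r) L₀ e^(−k_d t_c) = (0.206/0.774) × 43.5 × e^(−0.206×2.244) = 0.2661 × 43.5 × 0.6298 = 7.292 mg/L.
x_c = v t_c = 0.670 m/s × 2.244 d × 86400 s/d = 129900 m ≈ 130 km.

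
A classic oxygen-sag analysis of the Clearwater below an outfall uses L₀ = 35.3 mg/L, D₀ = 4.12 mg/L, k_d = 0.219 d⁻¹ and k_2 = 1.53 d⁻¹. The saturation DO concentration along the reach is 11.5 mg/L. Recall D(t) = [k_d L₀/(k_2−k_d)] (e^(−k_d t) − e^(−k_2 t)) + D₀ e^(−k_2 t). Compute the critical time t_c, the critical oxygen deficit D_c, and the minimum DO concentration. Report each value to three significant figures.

With k_2/k_d = 6.986 and 1 − D₀(k_2−k_d)/(k_d L₀) = 0.3013,
t_c = ln(6.986 × 0.3013) / (1.53 − 0.219) = ln(2.105) / 1.311 = 0.7444/1.311 = 0.5678 d.
L(t_c) = L₀ e^(−k_d t_c) = 35.3 × 0.8831 = 31.17 mg/L, and at the critical point k_2 D_c = k_d L, so D_c = (0.219/1.53) × 31.17 = 4.462 mg/L.
Minimum DO = C_s − D_c = 11.5 − 4.462 = 7.038 mg/L.

t_c ≈ 0.568 d; D_c ≈ 4.46 mg/L; min DO ≈ 7.04 mg/L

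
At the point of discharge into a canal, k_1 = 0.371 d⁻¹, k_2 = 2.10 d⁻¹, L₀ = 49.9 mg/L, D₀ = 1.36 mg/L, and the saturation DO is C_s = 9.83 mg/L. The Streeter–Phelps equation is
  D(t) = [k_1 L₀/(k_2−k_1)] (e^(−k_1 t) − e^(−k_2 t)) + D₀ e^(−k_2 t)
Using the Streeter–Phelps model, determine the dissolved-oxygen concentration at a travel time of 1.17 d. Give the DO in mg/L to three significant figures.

DO ≈ 3.69 mg/L

k_1 L₀/(k_2−k_1) = 0.371×49.9/(2.10−0.371) = 18.51/1.729 = 10.71 mg/L.
e^(−k_1 t) = e^(−0.371×1.170) = 0.6479; e^(−k_2 t) = e^(−2.10×1.170) = 0.08569.
D = 10.71 × (0.6479 − 0.08569) + 1.36 × 0.08569 = 6.019 + 0.1165 = 6.136 mg/L.
DO = C_s − D = 9.83 − 6.136 = 3.694 mg/L.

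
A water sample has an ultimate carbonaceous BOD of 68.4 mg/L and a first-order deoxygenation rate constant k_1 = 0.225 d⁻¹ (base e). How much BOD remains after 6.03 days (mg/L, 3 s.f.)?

L ≈ 17.6 mg/L

L_t = L₀ e^(−k_1 t) = 68.4 × e^(−0.225×6.03) = 68.4 × 0.2575 = 17.61 mg/L.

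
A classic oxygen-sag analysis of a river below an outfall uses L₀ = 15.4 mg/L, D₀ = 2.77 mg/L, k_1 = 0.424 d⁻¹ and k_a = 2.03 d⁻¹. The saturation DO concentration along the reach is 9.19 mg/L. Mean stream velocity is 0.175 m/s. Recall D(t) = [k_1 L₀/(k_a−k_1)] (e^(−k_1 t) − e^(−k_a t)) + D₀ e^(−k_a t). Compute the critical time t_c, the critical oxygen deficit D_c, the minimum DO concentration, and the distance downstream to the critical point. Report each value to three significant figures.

With k_a/k_1 = 4.788 and 1 − D₀(k_a−k_1)/(k_1 L₀) = 0.3187,
t_c = ln(4.788 × 0.3187) / (2.03 − 0.424) = ln(1.526) / 1.606 = 0.4226/1.606 = 0.2631 d.
D_c = (k_1/k_a) L₀ e^(−k_1 t_c) = (0.424/2.03) × 15.4 × e^(−0.424×0.2631) = 0.2089 × 15.4 × 0.8944 = 2.877 mg/L.
Minimum DO = C_s − D_c = 9.19 − 2.877 = 6.313 mg/L.
x_c = v t_c = 0.175 m/s × 0.2631 d × 86400 s/d = 3978 m ≈ 3.98 km.

t_c ≈ 0.263 d; D_c ≈ 2.88 mg/L; min DO ≈ 6.31 mg/L; x_c ≈ 3.98 km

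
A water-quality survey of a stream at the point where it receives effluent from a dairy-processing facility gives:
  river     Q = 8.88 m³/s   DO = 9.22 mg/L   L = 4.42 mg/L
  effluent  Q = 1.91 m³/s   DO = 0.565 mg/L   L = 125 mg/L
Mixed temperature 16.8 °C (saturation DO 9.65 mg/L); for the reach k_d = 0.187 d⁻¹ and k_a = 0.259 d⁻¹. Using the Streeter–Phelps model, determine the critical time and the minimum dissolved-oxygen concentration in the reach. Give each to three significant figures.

t_c ≈ 4.11 d; minimum DO ≈ 1.03 mg/L

Mixed DO = (8.88×9.22 + 1.91×0.565)/(8.88+1.91) = 82.95/10.79 = 7.688 mg/L.
Mixed L₀ = (8.88×4.42 + 1.91×125)/(10.79) = 278.0/10.79 = 25.76 mg/L.
Initial deficit D₀ = C_s − DO₀ = 9.65 − 7.688 = 1.962 mg/L.
t_c = (1/0.07200) ln[(0.259/0.187)(1 − 1.962×0.07200/(0.187×25.76))] = 13.89 × ln(1.344) = 4.111 d.
D_c = (0.187/0.259) × 25.76 × e^(−0.187×4.111) = 0.7220 × 25.76 × 0.4636 = 8.625 mg/L.
Minimum DO = 9.65 − 8.625 = 1.025 mg/L.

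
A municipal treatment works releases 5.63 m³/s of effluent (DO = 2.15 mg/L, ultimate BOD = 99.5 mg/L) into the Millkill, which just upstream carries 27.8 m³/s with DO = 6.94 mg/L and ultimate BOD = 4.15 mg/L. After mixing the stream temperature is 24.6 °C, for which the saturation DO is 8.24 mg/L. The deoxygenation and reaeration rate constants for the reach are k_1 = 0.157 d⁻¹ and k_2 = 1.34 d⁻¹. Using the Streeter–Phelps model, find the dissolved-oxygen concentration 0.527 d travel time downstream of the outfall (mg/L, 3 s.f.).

Mixed DO = (27.8×6.94 + 5.63×2.15)/(27.8+5.63) = 205.0/33.43 = 6.133 mg/L.
Mixed L₀ = (27.8×4.15 + 5.63×99.5)/(33.43) = 675.6/33.43 = 20.21 mg/L.
Initial deficit D₀ = C_s − DO₀ = 8.24 − 6.133 = 2.107 mg/L.
D(0.527) = [0.157×20.21/(1.34−0.157)](e^(−0.157×0.527) − e^(−1.34×0.527)) + 2.107 e^(−1.34×0.527)
= 2.682 × (0.9206 − 0.4935) + 2.107 × 0.4935 = 2.185 mg/L.
DO = 8.24 − 2.185 = 6.055 mg/L.

DO ≈ 6.05 mg/L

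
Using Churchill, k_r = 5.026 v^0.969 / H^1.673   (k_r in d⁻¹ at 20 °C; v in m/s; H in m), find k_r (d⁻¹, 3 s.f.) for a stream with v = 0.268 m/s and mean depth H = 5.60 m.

k_r = 5.026 × 0.268^0.969 / 5.60^1.673 = 5.026 × 0.2792 / 17.85 = 0.07859 d⁻¹.

k_r ≈ 0.0786 d⁻¹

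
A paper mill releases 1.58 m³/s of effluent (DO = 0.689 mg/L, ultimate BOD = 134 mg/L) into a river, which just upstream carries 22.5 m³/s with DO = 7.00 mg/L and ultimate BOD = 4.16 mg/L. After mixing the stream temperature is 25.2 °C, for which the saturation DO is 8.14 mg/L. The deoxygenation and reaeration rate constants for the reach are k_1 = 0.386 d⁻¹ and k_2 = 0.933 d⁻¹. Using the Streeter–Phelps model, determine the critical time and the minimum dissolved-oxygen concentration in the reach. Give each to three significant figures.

Mixed DO = (22.5×7.00 + 1.58×0.689)/(22.5+1.58) = 158.6/24.08 = 6.586 mg/L.
Mixed L₀ = (22.5×4.16 + 1.58×134)/(24.08) = 305.3/24.08 = 12.68 mg/L.
Initial deficit D₀ = C_s − DO₀ = 8.14 − 6.586 = 1.554 mg/L.
t_c = (1/0.5470) ln[(0.933/0.386)(1 − 1.554×0.5470/(0.386×12.68))] = 1.828 × ln(1.997) = 1.265 d.
D_c = (0.386/0.933) × 12.68 × e^(−0.386×1.265) = 0.4137 × 12.68 × 0.6138 = 3.220 mg/L.
Minimum DO = 8.14 − 3.220 = 4.920 mg/L.

t_c ≈ 1.26 d; minimum DO ≈ 4.92 mg/L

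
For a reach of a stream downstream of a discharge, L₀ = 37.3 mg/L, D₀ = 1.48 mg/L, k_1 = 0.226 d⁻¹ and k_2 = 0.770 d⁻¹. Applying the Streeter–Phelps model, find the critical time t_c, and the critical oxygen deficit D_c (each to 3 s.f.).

With k_2/k_1 = 3.407 and 1 − D₀(k_2−k_1)/(k_1 L₀) = 0.9045,
t_c = ln(3.407 × 0.9045) / (0.770 − 0.226) = ln(3.082) / 0.5440 = 1.125/0.5440 = 2.069 d.
L(t_c) = L₀ e^(−k_1 t_c) = 37.3 × 0.6265 = 23.37 mg/L, and at the critical point k_2 D_c = k_1 L, so D_c = (0.226/0.770) × 23.37 = 6.859 mg/L.

t_c ≈ 2.07 d; D_c ≈ 6.86 mg/L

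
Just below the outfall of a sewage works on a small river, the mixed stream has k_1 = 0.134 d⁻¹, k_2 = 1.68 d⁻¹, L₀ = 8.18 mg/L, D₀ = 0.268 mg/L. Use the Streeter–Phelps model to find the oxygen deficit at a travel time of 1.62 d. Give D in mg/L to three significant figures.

k_1 L₀/(k_2−k_1) = 0.134×8.18/(1.68−0.134) = 1.096/1.546 = 0.7090 mg/L.
e^(−k_1 t) = e^(−0.134×1.620) = 0.8049; e^(−k_2 t) = e^(−1.68×1.620) = 0.06577.
D = 0.7090 × (0.8049 − 0.06577) + 0.268 × 0.06577 = 0.5240 + 0.01763 = 0.5416 mg/L.

D ≈ 0.542 mg/L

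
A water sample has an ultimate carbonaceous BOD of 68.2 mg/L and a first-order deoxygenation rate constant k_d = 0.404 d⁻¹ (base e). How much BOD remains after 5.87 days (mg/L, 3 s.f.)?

L ≈ 6.37 mg/L

L_t = L₀ e^(−k_d t) = 68.2 × e^(−0.404×5.87) = 68.2 × 0.09334 = 6.366 mg/L.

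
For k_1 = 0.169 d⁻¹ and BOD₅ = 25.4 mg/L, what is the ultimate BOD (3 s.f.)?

BOD₅ = L₀(1 − e^(−5k_1)) ⇒ L₀ = BOD₅ / (1 − e^(−5×0.169))
= 25.4 / (1 − 0.4296) = 25.4 / 0.5704 = 44.53 mg/L.

L₀ ≈ 44.5 mg/L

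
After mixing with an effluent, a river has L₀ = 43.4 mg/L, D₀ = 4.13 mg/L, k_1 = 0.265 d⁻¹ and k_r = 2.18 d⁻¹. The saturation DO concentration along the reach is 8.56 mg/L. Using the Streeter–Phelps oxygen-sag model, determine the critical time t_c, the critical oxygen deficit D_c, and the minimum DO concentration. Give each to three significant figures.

t_c = [1/(k_r−k_1)] ln[(k_r/k_1)(1 − D₀(k_r−k_1)/(k_1 L₀))]
= [1/(2.18−0.265)] ln[(2.18/0.265)(1 − 4.13×1.915/(0.265×43.4))]
= (1/1.915) ln[8.226 × 0.3123] = 0.5222 × ln(2.569) = 0.5222 × 0.9436 = 0.4928 d.
L(t_c) = L₀ e^(−k_1 t_c) = 43.4 × 0.8776 = 38.09 mg/L, and at the critical point k_r D_c = k_1 L, so D_c = (0.265/2.18) × 38.09 = 4.630 mg/L.
Minimum DO = C_s − D_c = 8.56 − 4.630 = 3.930 mg/L.

t_c ≈ 0.493 d; D_c ≈ 4.63 mg/L; min DO ≈ 3.93 mg/L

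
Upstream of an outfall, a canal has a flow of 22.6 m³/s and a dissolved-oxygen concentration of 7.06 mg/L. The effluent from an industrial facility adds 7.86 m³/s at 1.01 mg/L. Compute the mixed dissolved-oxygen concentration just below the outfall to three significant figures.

Flow-weighted mixing: C = (Q_r C_r + Q_w C_w)/(Q_r + Q_w)
= (22.6×7.06 + 7.86×1.01)/(22.6 + 7.86) = 167.5/30.46 = 5.499 mg/L.

5.50 mg/L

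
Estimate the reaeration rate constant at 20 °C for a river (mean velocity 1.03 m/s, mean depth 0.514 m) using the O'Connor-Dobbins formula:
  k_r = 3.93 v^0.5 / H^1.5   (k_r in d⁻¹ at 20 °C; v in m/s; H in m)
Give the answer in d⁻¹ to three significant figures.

k_r = 3.93 × 1.03^0.5 / 0.514^1.5 = 3.93 × 1.015 / 0.3685 = 10.82 d⁻¹.

k_r ≈ 10.8 d⁻¹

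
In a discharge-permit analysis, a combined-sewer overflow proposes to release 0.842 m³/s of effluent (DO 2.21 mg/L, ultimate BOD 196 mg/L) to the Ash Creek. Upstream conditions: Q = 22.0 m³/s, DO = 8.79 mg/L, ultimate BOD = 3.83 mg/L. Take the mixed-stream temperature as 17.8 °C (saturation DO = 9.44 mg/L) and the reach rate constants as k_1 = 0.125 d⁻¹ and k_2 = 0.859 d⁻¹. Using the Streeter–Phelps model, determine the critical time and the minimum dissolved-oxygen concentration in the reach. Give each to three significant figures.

t_c ≈ 1.73 d; minimum DO ≈ 8.16 mg/L

Mixed DO = (22.0×8.79 + 0.842×2.21)/(22.0+0.842) = 195.2/22.84 = 8.547 mg/L.
Mixed L₀ = (22.0×3.83 + 0.842×196)/(22.84) = 249.3/22.84 = 10.91 mg/L.
Initial deficit D₀ = C_s − DO₀ = 9.44 − 8.547 = 0.8926 mg/L.
t_c = (1/0.7340) ln[(0.859/0.125)(1 − 0.8926×0.7340/(0.125×10.91))] = 1.362 × ln(3.572) = 1.734 d.
D_c = (0.125/0.859) × 10.91 × e^(−0.125×1.734) = 0.1455 × 10.91 × 0.8051 = 1.279 mg/L.
Minimum DO = 9.44 − 1.279 = 8.161 mg/L.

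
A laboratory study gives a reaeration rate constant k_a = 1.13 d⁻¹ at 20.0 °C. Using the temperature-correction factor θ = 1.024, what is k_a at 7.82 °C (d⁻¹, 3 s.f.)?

k_a ≈ 0.846 d⁻¹

k_a(T₂) = k_a(T₁) · θ^(T₂−T₁) = 1.13 × 1.024^(7.82−20.0)
= 1.13 × 1.024^-12.2 = 1.13 × 0.7491 = 0.8465 d⁻¹.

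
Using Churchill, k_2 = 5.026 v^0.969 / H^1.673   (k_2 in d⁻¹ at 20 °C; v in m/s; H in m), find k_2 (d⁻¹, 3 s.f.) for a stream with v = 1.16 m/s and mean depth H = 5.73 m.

k_2 = 5.026 × 1.16^0.969 / 5.73^1.673 = 5.026 × 1.155 / 18.55 = 0.3128 d⁻¹.

k_2 ≈ 0.313 d⁻¹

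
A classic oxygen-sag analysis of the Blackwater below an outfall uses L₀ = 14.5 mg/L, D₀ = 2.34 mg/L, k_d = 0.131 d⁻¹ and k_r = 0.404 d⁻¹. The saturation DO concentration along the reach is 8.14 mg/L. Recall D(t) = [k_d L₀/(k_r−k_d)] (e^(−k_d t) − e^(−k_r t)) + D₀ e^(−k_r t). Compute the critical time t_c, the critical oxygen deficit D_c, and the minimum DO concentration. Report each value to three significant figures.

At the critical point dD/dt = 0, so k_d L₀ e^(−k_d t) = k_r D. Substituting D(t) from the Streeter–Phelps equation and solving for t gives
t_c = ln[(k_r/k_d)(1 − D₀(k_r−k_d)/(k_d L₀))] / (k_r−k_d).
Here k_r−k_d = 0.2730 d⁻¹ and 1 − D₀(k_r−k_d)/(k_d L₀) = 1 − 2.34×0.2730/(0.131×14.5) = 0.6637, so
t_c = ln(3.084 × 0.6637) / 0.2730 = 0.7163 / 0.2730 = 2.624 d.
D_c = (k_d/k_r) L₀ e^(−k_d t_c) = (0.131/0.404) × 14.5 × e^(−0.131×2.624) = 0.3243 × 14.5 × 0.7091 = 3.334 mg/L.
Minimum DO = C_s − D_c = 8.14 − 3.334 = 4.806 mg/L.

t_c ≈ 2.62 d; D_c ≈ 3.33 mg/L; min DO ≈ 4.81 mg/L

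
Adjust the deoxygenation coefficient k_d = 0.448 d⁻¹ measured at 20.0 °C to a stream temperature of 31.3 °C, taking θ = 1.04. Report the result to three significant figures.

k_d(T₂) = k_d(T₁) · θ^(T₂−T₁) = 0.448 × 1.04^(31.3−20.0)
= 0.448 × 1.04^11.3 = 0.448 × 1.558 = 0.6978 d⁻¹.

k_d ≈ 0.698 d⁻¹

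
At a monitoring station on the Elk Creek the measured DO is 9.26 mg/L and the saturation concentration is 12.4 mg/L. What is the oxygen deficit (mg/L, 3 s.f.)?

D ≈ 3.14 mg/L

D = C_s − C = 12.4 − 9.26 = 3.14 mg/L.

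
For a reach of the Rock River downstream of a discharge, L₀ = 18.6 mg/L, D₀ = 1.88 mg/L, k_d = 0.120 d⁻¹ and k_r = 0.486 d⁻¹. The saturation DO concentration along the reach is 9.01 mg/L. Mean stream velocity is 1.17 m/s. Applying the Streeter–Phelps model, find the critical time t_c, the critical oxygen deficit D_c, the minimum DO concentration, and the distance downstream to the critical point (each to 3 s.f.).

With k_r/k_d = 4.050 and 1 − D₀(k_r−k_d)/(k_d L₀) = 0.6917,
t_c = ln(4.050 × 0.6917) / (0.486 − 0.120) = ln(2.801) / 0.3660 = 1.030/0.3660 = 2.815 d.
D_c = (k_d/k_r) L₀ e^(−k_d t_c) = (0.120/0.486) × 18.6 × e^(−0.120×2.815) = 0.2469 × 18.6 × 0.7134 = 3.276 mg/L.
Minimum DO = C_s − D_c = 9.01 − 3.276 = 5.734 mg/L.
x_c = v t_c = 1.17 m/s × 2.815 d × 86400 s/d = 284500 m ≈ 285 km.

t_c ≈ 2.81 d; D_c ≈ 3.28 mg/L; min DO ≈ 5.73 mg/L; x_c ≈ 285 km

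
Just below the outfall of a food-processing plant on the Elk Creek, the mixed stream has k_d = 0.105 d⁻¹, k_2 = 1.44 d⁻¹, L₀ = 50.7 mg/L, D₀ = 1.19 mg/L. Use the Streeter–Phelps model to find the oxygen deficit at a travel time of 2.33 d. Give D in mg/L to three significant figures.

k_d L₀/(k_2−k_d) = 0.105×50.7/(1.44−0.105) = 5.324/1.335 = 3.988 mg/L.
e^(−k_d t) = e^(−0.105×2.330) = 0.7830; e^(−k_2 t) = e^(−1.44×2.330) = 0.03490.
D = 3.988 × (0.7830 − 0.03490) + 1.19 × 0.03490 = 2.983 + 0.04153 = 3.025 mg/L.

D ≈ 3.02 mg/L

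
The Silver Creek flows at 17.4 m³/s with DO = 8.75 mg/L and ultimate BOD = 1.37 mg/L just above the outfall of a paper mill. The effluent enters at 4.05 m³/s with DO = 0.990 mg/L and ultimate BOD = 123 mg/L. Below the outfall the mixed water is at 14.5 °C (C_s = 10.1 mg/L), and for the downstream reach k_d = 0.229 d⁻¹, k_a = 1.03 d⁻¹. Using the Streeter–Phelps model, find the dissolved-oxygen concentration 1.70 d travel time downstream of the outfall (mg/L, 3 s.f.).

Mixed DO = (17.4×8.75 + 4.05×0.990)/(17.4+4.05) = 156.3/21.45 = 7.285 mg/L.
Mixed L₀ = (17.4×1.37 + 4.05×123)/(21.45) = 522.0/21.45 = 24.34 mg/L.
Initial deficit D₀ = C_s − DO₀ = 10.1 − 7.285 = 2.815 mg/L.
D(1.70) = [0.229×24.34/(1.03−0.229)](e^(−0.229×1.70) − e^(−1.03×1.70)) + 2.815 e^(−1.03×1.70)
= 6.957 × (0.6775 − 0.1736) + 2.815 × 0.1736 = 3.995 mg/L.
DO = 10.1 − 3.995 = 6.105 mg/L.

DO ≈ 6.11 mg/L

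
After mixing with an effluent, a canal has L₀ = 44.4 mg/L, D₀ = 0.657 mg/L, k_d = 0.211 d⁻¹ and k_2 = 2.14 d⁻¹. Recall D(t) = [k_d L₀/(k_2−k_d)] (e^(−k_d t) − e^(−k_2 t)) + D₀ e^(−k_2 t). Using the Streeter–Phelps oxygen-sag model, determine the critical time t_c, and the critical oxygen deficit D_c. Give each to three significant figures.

At the critical point dD/dt = 0, so k_d L₀ e^(−k_d t) = k_2 D. Substituting D(t) from the Streeter–Phelps equation and solving for t gives
t_c = ln[(k_2/k_d)(1 − D₀(k_2−k_d)/(k_d L₀))] / (k_2−k_d).
Here k_2−k_d = 1.929 d⁻¹ and 1 − D₀(k_2−k_d)/(k_d L₀) = 1 − 0.657×1.929/(0.211×44.4) = 0.8647, so
t_c = ln(10.14 × 0.8647) / 1.929 = 2.171 / 1.929 = 1.126 d.
L(t_c) = L₀ e^(−k_d t_c) = 44.4 × 0.7886 = 35.01 mg/L, and at the critical point k_2 D_c = k_d L, so D_c = (0.211/2.14) × 35.01 = 3.452 mg/L.

t_c ≈ 1.13 d; D_c ≈ 3.45 mg/L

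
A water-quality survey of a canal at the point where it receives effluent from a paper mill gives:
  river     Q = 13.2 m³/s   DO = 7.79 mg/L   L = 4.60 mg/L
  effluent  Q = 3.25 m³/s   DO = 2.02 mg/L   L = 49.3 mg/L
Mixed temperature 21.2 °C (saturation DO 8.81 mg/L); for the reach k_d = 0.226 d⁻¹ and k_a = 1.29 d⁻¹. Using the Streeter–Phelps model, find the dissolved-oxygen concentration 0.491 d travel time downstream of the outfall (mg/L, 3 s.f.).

Mixed DO = (13.2×7.79 + 3.25×2.02)/(13.2+3.25) = 109.4/16.45 = 6.650 mg/L.
Mixed L₀ = (13.2×4.60 + 3.25×49.3)/(16.45) = 220.9/16.45 = 13.43 mg/L.
Initial deficit D₀ = C_s − DO₀ = 8.81 − 6.650 = 2.160 mg/L.
D(0.491) = [0.226×13.43/(1.29−0.226)](e^(−0.226×0.491) − e^(−1.29×0.491)) + 2.160 e^(−1.29×0.491)
= 2.853 × (0.8950 − 0.5308) + 2.160 × 0.5308 = 2.185 mg/L.
DO = 8.81 − 2.185 = 6.625 mg/L.

DO ≈ 6.62 mg/L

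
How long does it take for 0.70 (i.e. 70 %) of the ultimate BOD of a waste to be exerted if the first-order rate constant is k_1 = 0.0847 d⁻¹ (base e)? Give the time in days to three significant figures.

t ≈ 14.2 d

y/L₀ = 1 − e^(−k_1 t) = 0.70 ⇒ e^(−k_1 t) = 0.300
t = −ln(0.300) / 0.0847 = 1.204 / 0.0847 = 14.21 d.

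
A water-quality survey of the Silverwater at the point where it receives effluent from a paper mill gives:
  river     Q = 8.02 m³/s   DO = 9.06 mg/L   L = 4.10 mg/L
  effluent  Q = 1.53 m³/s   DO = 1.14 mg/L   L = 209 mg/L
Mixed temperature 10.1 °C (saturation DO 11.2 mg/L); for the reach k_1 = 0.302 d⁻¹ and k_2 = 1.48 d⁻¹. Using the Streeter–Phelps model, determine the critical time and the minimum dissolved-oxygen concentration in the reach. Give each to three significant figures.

t_c ≈ 0.970 d; minimum DO ≈ 5.58 mg/L

Mixed DO = (8.02×9.06 + 1.53×1.14)/(8.02+1.53) = 74.41/9.550 = 7.791 mg/L.
Mixed L₀ = (8.02×4.10 + 1.53×209)/(9.550) = 352.7/9.550 = 36.93 mg/L.
Initial deficit D₀ = C_s − DO₀ = 11.2 − 7.791 = 3.409 mg/L.
t_c = (1/1.178) ln[(1.48/0.302)(1 − 3.409×1.178/(0.302×36.93))] = 0.8489 × ln(3.136) = 0.9702 d.
D_c = (0.302/1.48) × 36.93 × e^(−0.302×0.9702) = 0.2041 × 36.93 × 0.7460 = 5.621 mg/L.
Minimum DO = 11.2 − 5.621 = 5.579 mg/L.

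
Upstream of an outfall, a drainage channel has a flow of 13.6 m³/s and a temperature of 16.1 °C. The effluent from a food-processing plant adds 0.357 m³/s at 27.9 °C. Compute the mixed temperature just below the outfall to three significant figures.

Flow-weighted mixing: C = (Q_r C_r + Q_w C_w)/(Q_r + Q_w)
= (13.6×16.1 + 0.357×27.9)/(13.6 + 0.357) = 228.9/13.96 = 16.40 °C.

16.4 °C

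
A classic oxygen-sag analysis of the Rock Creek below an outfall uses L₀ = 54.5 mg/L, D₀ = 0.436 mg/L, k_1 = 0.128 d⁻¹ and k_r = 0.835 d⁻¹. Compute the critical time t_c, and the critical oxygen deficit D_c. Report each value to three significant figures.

With k_r/k_1 = 6.523 and 1 − D₀(k_r−k_1)/(k_1 L₀) = 0.9558,
t_c = ln(6.523 × 0.9558) / (0.835 − 0.128) = ln(6.235) / 0.7070 = 1.830/0.7070 = 2.589 d.
D_c = (k_1/k_r) L₀ e^(−k_1 t_c) = (0.128/0.835) × 54.5 × e^(−0.128×2.589) = 0.1533 × 54.5 × 0.7180 = 5.998 mg/L.

t_c ≈ 2.59 d; D_c ≈ 6.00 mg/L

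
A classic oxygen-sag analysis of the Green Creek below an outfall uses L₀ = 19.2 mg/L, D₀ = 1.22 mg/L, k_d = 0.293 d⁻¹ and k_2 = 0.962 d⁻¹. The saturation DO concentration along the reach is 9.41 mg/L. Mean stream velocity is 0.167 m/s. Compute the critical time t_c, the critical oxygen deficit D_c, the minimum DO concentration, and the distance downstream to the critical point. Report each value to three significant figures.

With k_2/k_d = 3.283 and 1 − D₀(k_2−k_d)/(k_d L₀) = 0.8549,
t_c = ln(3.283 × 0.8549) / (0.962 − 0.293) = ln(2.807) / 0.6690 = 1.032/0.6690 = 1.543 d.
D_c = (k_d/k_2) L₀ e^(−k_d t_c) = (0.293/0.962) × 19.2 × e^(−0.293×1.543) = 0.3046 × 19.2 × 0.6363 = 3.721 mg/L.
Minimum DO = C_s − D_c = 9.41 − 3.721 = 5.689 mg/L.
x_c = v t_c = 0.167 m/s × 1.543 d × 86400 s/d = 22260 m ≈ 22.3 km.

t_c ≈ 1.54 d; D_c ≈ 3.72 mg/L; min DO ≈ 5.69 mg/L; x_c ≈ 22.3 km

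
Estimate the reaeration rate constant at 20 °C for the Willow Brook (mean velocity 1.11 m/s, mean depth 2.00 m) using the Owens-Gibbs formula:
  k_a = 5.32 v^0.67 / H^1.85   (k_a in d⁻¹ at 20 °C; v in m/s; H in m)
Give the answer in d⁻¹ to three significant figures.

k_a = 5.32 × 1.11^0.67 / 2.00^1.85 = 5.32 × 1.072 / 3.605 = 1.583 d⁻¹.

k_a ≈ 1.58 d⁻¹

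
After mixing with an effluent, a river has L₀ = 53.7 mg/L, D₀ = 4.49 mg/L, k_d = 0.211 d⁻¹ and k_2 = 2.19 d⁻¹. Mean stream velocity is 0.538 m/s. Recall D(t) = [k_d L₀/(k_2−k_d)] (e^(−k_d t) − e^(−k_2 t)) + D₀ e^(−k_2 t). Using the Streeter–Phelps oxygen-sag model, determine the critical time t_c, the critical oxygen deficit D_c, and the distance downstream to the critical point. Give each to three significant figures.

t_c ≈ 0.407 d; D_c ≈ 4.75 mg/L; x_c ≈ 18.9 km

At the critical point dD/dt = 0, so k_d L₀ e^(−k_d t) = k_2 D. Substituting D(t) from the Streeter–Phelps equation and solving for t gives
t_c = ln[(k_2/k_d)(1 − D₀(k_2−k_d)/(k_d L₀))] / (k_2−k_d).
Here k_2−k_d = 1.979 d⁻¹ and 1 − D₀(k_2−k_d)/(k_d L₀) = 1 − 4.49×1.979/(0.211×53.7) = 0.2158, so
t_c = ln(10.38 × 0.2158) / 1.979 = 0.8063 / 1.979 = 0.4074 d.
D_c = (k_d/k_2) L₀ e^(−k_d t_c) = (0.211/2.19) × 53.7 × e^(−0.211×0.4074) = 0.09635 × 53.7 × 0.9176 = 4.748 mg/L.
x_c = v t_c = 0.538 m/s × 0.4074 d × 86400 s/d = 18940 m ≈ 18.9 km.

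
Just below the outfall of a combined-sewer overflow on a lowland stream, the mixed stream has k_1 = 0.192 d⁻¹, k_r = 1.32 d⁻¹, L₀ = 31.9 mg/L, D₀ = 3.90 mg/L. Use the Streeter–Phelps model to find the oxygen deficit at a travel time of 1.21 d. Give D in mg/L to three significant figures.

D ≈ 3.99 mg/L

k_1 L₀/(k_r−k_1) = 0.192×31.9/(1.32−0.192) = 6.125/1.128 = 5.430 mg/L.
e^(−k_1 t) = e^(−0.192×1.210) = 0.7927; e^(−k_r t) = e^(−1.32×1.210) = 0.2025.
D = 5.430 × (0.7927 − 0.2025) + 3.90 × 0.2025 = 3.205 + 0.7896 = 3.994 mg/L.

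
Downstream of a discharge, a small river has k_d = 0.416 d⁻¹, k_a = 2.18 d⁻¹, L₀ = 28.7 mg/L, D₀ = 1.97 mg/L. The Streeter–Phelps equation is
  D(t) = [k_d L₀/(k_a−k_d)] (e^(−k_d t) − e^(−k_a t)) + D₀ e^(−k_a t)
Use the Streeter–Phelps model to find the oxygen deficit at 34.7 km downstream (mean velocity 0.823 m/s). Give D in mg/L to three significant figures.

Travel time t = x/v = 34.7 km / (0.823 m/s) = 34700 m / 0.823 m/s = 42160 s = 0.4880 d.
k_d L₀/(k_a−k_d) = 0.416×28.7/(2.18−0.416) = 11.94/1.764 = 6.768 mg/L.
e^(−k_d t) = e^(−0.416×0.4880) = 0.8163; e^(−k_a t) = e^(−2.18×0.4880) = 0.3451.
D = 6.768 × (0.8163 − 0.3451) + 1.97 × 0.3451 = 3.189 + 0.6799 = 3.869 mg/L.

D ≈ 3.87 mg/L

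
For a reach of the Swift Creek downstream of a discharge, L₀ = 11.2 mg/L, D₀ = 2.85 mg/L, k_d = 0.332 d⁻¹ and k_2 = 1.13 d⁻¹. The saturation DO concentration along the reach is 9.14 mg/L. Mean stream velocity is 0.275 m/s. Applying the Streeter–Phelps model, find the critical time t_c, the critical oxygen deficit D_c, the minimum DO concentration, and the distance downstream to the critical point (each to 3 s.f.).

t_c ≈ 0.350 d; D_c ≈ 2.93 mg/L; min DO ≈ 6.21 mg/L; x_c ≈ 8.31 km

At the critical point dD/dt = 0, so k_d L₀ e^(−k_d t) = k_2 D. Substituting D(t) from the Streeter–Phelps equation and solving for t gives
t_c = ln[(k_2/k_d)(1 − D₀(k_2−k_d)/(k_d L₀))] / (k_2−k_d).
Here k_2−k_d = 0.7980 d⁻¹ and 1 − D₀(k_2−k_d)/(k_d L₀) = 1 − 2.85×0.7980/(0.332×11.2) = 0.3884, so
t_c = ln(3.404 × 0.3884) / 0.7980 = 0.2790 / 0.7980 = 0.3497 d.
D_c = (k_d/k_2) L₀ e^(−k_d t_c) = (0.332/1.13) × 11.2 × e^(−0.332×0.3497) = 0.2938 × 11.2 × 0.8904 = 2.930 mg/L.
Minimum DO = C_s − D_c = 9.14 − 2.930 = 6.210 mg/L.
x_c = v t_c = 0.275 m/s × 0.3497 d × 86400 s/d = 8308 m ≈ 8.31 km.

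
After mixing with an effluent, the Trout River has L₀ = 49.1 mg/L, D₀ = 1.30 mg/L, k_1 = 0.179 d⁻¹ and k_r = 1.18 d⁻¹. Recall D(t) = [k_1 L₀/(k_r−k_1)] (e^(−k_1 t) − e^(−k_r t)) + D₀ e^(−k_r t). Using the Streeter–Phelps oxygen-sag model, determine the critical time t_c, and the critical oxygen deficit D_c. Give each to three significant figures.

At the critical point dD/dt = 0, so k_1 L₀ e^(−k_1 t) = k_r D. Substituting D(t) from the Streeter–Phelps equation and solving for t gives
t_c = ln[(k_r/k_1)(1 − D₀(k_r−k_1)/(k_1 L₀))] / (k_r−k_1).
Here k_r−k_1 = 1.001 d⁻¹ and 1 − D₀(k_r−k_1)/(k_1 L₀) = 1 − 1.30×1.001/(0.179×49.1) = 0.8519, so
t_c = ln(6.592 × 0.8519) / 1.001 = 1.726 / 1.001 = 1.724 d.
D_c = (k_1/k_r) L₀ e^(−k_1 t_c) = (0.179/1.18) × 49.1 × e^(−0.179×1.724) = 0.1517 × 49.1 × 0.7345 = 5.471 mg/L.

t_c ≈ 1.72 d; D_c ≈ 5.47 mg/L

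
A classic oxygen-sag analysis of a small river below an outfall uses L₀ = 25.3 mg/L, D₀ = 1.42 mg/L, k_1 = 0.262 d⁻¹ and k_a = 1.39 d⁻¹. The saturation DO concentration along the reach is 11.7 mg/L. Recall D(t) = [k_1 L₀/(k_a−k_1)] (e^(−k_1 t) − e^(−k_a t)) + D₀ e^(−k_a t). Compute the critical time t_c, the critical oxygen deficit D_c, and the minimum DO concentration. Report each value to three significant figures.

t_c ≈ 1.23 d; D_c ≈ 3.45 mg/L; min DO ≈ 8.25 mg/L

With k_a/k_1 = 5.305 and 1 − D₀(k_a−k_1)/(k_1 L₀) = 0.7584,
t_c = ln(5.305 × 0.7584) / (1.39 − 0.262) = ln(4.023) / 1.128 = 1.392/1.128 = 1.234 d.
L(t_c) = L₀ e^(−k_1 t_c) = 25.3 × 0.7237 = 18.31 mg/L, and at the critical point k_a D_c = k_1 L, so D_c = (0.262/1.39) × 18.31 = 3.451 mg/L.
Minimum DO = C_s − D_c = 11.7 − 3.451 = 8.249 mg/L.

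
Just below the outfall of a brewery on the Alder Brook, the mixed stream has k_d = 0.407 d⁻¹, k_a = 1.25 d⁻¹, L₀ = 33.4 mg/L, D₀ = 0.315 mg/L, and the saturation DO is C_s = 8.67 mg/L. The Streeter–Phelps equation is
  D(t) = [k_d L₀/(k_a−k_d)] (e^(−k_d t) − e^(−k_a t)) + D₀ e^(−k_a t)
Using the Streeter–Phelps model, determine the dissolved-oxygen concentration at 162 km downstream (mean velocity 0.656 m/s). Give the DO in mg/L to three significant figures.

Travel time t = x/v = 162 km / (0.656 m/s) = 162000 m / 0.656 m/s = 247000 s = 2.858 d.
k_d L₀/(k_a−k_d) = 0.407×33.4/(1.25−0.407) = 13.59/0.8430 = 16.13 mg/L.
e^(−k_d t) = e^(−0.407×2.858) = 0.3125; e^(−k_a t) = e^(−1.25×2.858) = 0.02808.
D = 16.13 × (0.3125 − 0.02808) + 0.315 × 0.02808 = 4.586 + 0.008844 = 4.595 mg/L.
DO = C_s − D = 8.67 − 4.595 = 4.075 mg/L.

DO ≈ 4.08 mg/L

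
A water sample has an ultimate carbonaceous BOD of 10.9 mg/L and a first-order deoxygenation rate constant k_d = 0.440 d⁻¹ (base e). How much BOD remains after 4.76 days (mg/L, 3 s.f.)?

L_t = L₀ e^(−k_d t) = 10.9 × e^(−0.440×4.76) = 10.9 × 0.1231 = 1.342 mg/L.

L ≈ 1.34 mg/L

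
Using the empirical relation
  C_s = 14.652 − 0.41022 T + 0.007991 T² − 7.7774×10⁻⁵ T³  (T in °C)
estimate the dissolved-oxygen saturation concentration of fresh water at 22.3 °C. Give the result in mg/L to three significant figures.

C_s = 14.652 − 0.41022×22.3 + 0.007991×22.3² − 7.7774×10⁻⁵×22.3³ = 8.615 mg/L.

C_s ≈ 8.62 mg/L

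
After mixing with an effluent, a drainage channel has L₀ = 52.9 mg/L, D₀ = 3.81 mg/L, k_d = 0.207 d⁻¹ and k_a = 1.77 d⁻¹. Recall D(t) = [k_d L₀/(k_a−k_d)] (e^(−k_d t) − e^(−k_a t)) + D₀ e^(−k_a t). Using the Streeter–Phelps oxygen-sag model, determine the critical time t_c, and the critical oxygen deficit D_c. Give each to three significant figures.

t_c ≈ 0.871 d; D_c ≈ 5.17 mg/L

At the critical point dD/dt = 0, so k_d L₀ e^(−k_d t) = k_a D. Substituting D(t) from the Streeter–Phelps equation and solving for t gives
t_c = ln[(k_a/k_d)(1 − D₀(k_a−k_d)/(k_d L₀))] / (k_a−k_d).
Here k_a−k_d = 1.563 d⁻¹ and 1 − D₀(k_a−k_d)/(k_d L₀) = 1 − 3.81×1.563/(0.207×52.9) = 0.4562, so
t_c = ln(8.551 × 0.4562) / 1.563 = 1.361 / 1.563 = 0.8709 d.
L(t_c) = L₀ e^(−k_d t_c) = 52.9 × 0.8350 = 44.17 mg/L, and at the critical point k_a D_c = k_d L, so D_c = (0.207/1.77) × 44.17 = 5.166 mg/L.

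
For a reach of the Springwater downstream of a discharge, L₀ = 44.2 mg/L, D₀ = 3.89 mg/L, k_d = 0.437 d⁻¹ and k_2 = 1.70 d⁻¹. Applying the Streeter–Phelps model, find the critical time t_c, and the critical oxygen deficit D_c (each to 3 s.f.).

At the critical point dD/dt = 0, so k_d L₀ e^(−k_d t) = k_2 D. Substituting D(t) from the Streeter–Phelps equation and solving for t gives
t_c = ln[(k_2/k_d)(1 − D₀(k_2−k_d)/(k_d L₀))] / (k_2−k_d).
Here k_2−k_d = 1.263 d⁻¹ and 1 − D₀(k_2−k_d)/(k_d L₀) = 1 − 3.89×1.263/(0.437×44.2) = 0.7456, so
t_c = ln(3.890 × 0.7456) / 1.263 = 1.065 / 1.263 = 0.8432 d.
D_c = (k_d/k_2) L₀ e^(−k_d t_c) = (0.437/1.70) × 44.2 × e^(−0.437×0.8432) = 0.2571 × 44.2 × 0.6918 = 7.860 mg/L.

t_c ≈ 0.843 d; D_c ≈ 7.86 mg/L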